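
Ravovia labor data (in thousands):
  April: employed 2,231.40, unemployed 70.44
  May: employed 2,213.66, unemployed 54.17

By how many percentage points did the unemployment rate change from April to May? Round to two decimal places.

April: labor force = 2,231.40 + 70.44 = 2,301.84; u = 70.44/2,301.84 = 3.06%.
May: labor force = 2,213.66 + 54.17 = 2,267.83; u = 54.17/2,267.83 = 2.39%.
Change = 2.39% − 3.06% = −0.67 pp.

The unemployment rate changed by −0.67 percentage points.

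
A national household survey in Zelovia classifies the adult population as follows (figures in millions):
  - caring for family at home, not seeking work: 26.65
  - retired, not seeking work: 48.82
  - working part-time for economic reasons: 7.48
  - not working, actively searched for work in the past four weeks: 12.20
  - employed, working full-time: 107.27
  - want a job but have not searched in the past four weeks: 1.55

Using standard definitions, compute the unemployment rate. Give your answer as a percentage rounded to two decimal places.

Unemployment rate ≈ 9.61%.

Employed = 7.48 + 107.27 = 114.75 million (anyone who worked, including part-time for economic reasons, counts as employed).
Unemployed = 12.20 million.
Labor force = 114.75 + 12.20 = 126.95 million.
Unemployment rate = 12.20 / 126.95 = 9.61%.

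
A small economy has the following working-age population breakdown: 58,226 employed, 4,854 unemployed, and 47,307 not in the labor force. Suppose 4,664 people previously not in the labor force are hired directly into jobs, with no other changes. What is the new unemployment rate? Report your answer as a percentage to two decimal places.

New unemployment rate ≈ 7.17%.

Initially, labor force = 58,226 + 4,854 = 63,080, so u = 4,854/63,080 = 7.69%.
After the change, employed and labor force both rise by 4,664; unemployed unchanged → E = 62,890, U = 4,854, labor force = 67,744.
New unemployment rate = 4,854 / 67,744 = 7.17%.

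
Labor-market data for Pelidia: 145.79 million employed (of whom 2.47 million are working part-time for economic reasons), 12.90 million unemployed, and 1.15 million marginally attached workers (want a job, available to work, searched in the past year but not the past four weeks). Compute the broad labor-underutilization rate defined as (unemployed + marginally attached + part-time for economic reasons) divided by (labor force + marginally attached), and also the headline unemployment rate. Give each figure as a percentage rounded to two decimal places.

Labor force = 145.79 + 12.90 = 158.69 million.
Numerator = 12.90 + 1.15 + 2.47 = 16.52 million.
Denominator = 158.69 + 1.15 = 159.84 million.
Broad rate = 16.52 / 159.84 = 10.34%.
Headline unemployment rate = 12.90 / 158.69 = 8.13%.

Broad underutilization rate ≈ 10.34%; headline unemployment rate ≈ 8.13%.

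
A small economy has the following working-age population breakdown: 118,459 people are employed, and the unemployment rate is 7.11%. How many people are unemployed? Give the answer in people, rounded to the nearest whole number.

Let U be the number unemployed. The labor force is E + U, and U/(E+U) = 0.0711.
So U = 0.0711 × 118,459 / (1 − 0.0711) = 8422.43 / 0.9289 ≈ 9,067.

About 9,067 are unemployed.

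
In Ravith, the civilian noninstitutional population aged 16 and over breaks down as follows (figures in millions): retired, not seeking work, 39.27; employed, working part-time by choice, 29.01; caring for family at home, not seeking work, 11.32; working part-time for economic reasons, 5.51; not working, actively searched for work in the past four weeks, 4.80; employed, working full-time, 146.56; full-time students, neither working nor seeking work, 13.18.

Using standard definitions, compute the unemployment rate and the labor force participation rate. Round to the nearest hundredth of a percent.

Unemployment rate ≈ 2.58%; labor force participation rate ≈ 74.46%.

Employed = 29.01 + 5.51 + 146.56 = 181.08 million (anyone who worked, including part-time for economic reasons, counts as employed).
Unemployed = 4.80 million.
Labor force = 181.08 + 4.80 = 185.88 million.
Not in labor force = 39.27 + 11.32 + 13.18 = 63.77 million (those not working and not actively searching are outside the labor force).
Civilian working-age population = 185.88 + 63.77 = 249.65 million.
Unemployment rate = 4.80 / 185.88 = 2.58%.
Labor force participation rate = 185.88 / 249.65 = 74.46%.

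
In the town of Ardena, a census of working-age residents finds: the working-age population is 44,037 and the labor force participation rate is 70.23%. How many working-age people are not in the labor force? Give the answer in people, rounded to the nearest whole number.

About 13,110 are not in the labor force.

Share not in the labor force = 1 − 0.7023 = 0.2977.
Not in labor force = 0.2977 × 44,037 ≈ 13,110.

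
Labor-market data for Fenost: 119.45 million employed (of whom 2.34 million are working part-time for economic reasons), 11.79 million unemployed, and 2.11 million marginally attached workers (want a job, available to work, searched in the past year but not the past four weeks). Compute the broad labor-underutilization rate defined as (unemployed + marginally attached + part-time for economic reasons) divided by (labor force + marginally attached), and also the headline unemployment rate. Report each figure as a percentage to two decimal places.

Broad underutilization rate ≈ 12.18%; headline unemployment rate ≈ 8.98%.

Labor force = 119.45 + 11.79 = 131.24 million.
Numerator = 11.79 + 2.11 + 2.34 = 16.24 million.
Denominator = 131.24 + 2.11 = 133.35 million.
Broad rate = 16.24 / 133.35 = 12.18%.
Headline unemployment rate = 11.79 / 131.24 = 8.98%.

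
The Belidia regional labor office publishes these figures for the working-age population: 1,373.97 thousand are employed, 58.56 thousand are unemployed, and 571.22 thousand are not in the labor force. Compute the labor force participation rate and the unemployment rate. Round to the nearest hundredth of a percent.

Labor force participation rate ≈ 71.49%; unemployment rate ≈ 4.09%.

Labor force = employed + unemployed = 1,373.97 + 58.56 = 1,432.53 thousand.
Working-age population = 1,432.53 + 571.22 = 2,003.75 thousand.
Unemployment rate = 58.56 / 1,432.53 = 4.09%.
Labor force participation rate = 1,432.53 / 2,003.75 = 71.49%.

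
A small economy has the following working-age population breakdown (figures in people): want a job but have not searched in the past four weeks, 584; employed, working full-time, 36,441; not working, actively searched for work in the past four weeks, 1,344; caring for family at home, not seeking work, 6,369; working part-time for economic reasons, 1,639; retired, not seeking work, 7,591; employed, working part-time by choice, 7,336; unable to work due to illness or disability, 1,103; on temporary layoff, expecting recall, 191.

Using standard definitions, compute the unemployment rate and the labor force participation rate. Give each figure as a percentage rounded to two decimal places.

Unemployment rate ≈ 3.27%; labor force participation rate ≈ 75.00%.

Employed = 36,441 + 1,639 + 7,336 = 45,416 (anyone who worked, including part-time for economic reasons, counts as employed).
Unemployed = 1,344 + 191 = 1,535 (jobless and actively searching, or on temporary layoff).
Labor force = 45,416 + 1,535 = 46,951.
Not in labor force = 584 + 6,369 + 7,591 + 1,103 = 15,647 (those not working and not actively searching are outside the labor force — including those who want a job but have given up searching).
Civilian working-age population = 46,951 + 15,647 = 62,598.
Unemployment rate = 1,535 / 46,951 = 3.27%.
Labor force participation rate = 46,951 / 62,598 = 75.00%.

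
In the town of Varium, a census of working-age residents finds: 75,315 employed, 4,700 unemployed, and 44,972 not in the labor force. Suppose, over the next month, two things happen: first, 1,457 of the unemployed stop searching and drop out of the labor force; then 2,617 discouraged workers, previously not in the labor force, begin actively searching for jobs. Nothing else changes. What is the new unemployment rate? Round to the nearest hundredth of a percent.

Initially, labor force = 75,315 + 4,700 = 80,015, so u = 4,700/80,015 = 5.87%.
After the first change, unemployed and labor force both fall by 1,457 → E = 75,315, U = 3,243, labor force = 78,558.
After the second change, unemployed and labor force both rise by 2,617 → E = 75,315, U = 5,860, labor force = 81,175.
New unemployment rate = 5,860 / 81,175 = 7.22%.

New unemployment rate ≈ 7.22%.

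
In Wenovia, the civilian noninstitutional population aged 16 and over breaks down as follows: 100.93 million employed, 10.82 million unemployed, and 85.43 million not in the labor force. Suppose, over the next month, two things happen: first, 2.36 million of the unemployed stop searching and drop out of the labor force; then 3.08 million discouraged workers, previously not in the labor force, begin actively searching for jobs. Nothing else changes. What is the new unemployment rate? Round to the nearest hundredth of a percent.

Initially, labor force = 100.93 + 10.82 = 111.75 million, so u = 10.82/111.75 = 9.68%.
After the first change, unemployed and labor force both fall by 2.36 → E = 100.93, U = 8.46, labor force = 109.39 million.
After the second change, unemployed and labor force both rise by 3.08 → E = 100.93, U = 11.54, labor force = 112.47 million.
New unemployment rate = 11.54 / 112.47 = 10.26%.

New unemployment rate ≈ 10.26%.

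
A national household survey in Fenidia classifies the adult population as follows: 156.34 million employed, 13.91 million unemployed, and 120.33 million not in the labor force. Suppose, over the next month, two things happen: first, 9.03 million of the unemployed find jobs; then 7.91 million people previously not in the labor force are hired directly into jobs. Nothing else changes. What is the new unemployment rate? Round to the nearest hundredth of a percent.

New unemployment rate ≈ 2.74%.

Initially, labor force = 156.34 + 13.91 = 170.25 million, so u = 13.91/170.25 = 8.17%.
After the first change, unemployed falls and employed rises by 9.03; labor force unchanged → E = 165.37, U = 4.88, labor force = 170.25 million.
After the second change, employed and labor force both rise by 7.91; unemployed unchanged → E = 173.28, U = 4.88, labor force = 178.16 million.
New unemployment rate = 4.88 / 178.16 = 2.74%.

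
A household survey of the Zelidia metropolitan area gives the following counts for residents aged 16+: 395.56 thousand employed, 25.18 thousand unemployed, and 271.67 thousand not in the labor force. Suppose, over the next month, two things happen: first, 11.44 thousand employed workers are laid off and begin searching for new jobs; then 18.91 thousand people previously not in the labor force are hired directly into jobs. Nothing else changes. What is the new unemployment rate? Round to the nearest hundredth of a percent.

Initially, labor force = 395.56 + 25.18 = 420.74 thousand, so u = 25.18/420.74 = 5.98%.
After the first change, employed falls and unemployed rises by 11.44; labor force unchanged → E = 384.12, U = 36.62, labor force = 420.74 thousand.
After the second change, employed and labor force both rise by 18.91; unemployed unchanged → E = 403.03, U = 36.62, labor force = 439.65 thousand.
New unemployment rate = 36.62 / 439.65 = 8.33%.

New unemployment rate ≈ 8.33%.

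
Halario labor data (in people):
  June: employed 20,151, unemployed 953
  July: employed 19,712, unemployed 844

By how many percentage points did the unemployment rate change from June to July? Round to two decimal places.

The unemployment rate changed by −0.41 percentage points.

June: labor force = 20,151 + 953 = 21,104; u = 953/21,104 = 4.52%.
July: labor force = 19,712 + 844 = 20,556; u = 844/20,556 = 4.11%.
Change = 4.11% − 4.52% = −0.41 pp.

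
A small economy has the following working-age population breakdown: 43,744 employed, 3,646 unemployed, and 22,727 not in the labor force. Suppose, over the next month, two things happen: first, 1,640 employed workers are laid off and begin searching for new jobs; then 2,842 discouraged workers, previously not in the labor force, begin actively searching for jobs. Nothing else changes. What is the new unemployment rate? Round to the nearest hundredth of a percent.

Initially, labor force = 43,744 + 3,646 = 47,390, so u = 3,646/47,390 = 7.69%.
After the first change, employed falls and unemployed rises by 1,640; labor force unchanged → E = 42,104, U = 5,286, labor force = 47,390.
After the second change, unemployed and labor force both rise by 2,842 → E = 42,104, U = 8,128, labor force = 50,232.
New unemployment rate = 8,128 / 50,232 = 16.18%.

New unemployment rate ≈ 16.18%.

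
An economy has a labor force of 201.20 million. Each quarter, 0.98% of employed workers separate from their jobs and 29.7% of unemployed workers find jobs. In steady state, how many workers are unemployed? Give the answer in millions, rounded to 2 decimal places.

About 6.43 million are unemployed in steady state.

Steady-state unemployment rate u* = s/(s+f) = 0.98/(0.98+29.7) = 0.031943.
Unemployed = u* × labor force = 0.031943 × 201.20 ≈ 6.43 million.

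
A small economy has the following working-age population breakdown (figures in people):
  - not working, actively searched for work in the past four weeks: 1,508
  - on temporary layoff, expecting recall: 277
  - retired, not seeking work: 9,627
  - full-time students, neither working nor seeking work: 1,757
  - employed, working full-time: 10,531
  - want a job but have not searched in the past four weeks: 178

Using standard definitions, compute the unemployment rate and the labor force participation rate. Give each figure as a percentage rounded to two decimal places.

Employed = 10,531.
Unemployed = 1,508 + 277 = 1,785 (jobless and actively searching, or on temporary layoff).
Labor force = 10,531 + 1,785 = 12,316.
Not in labor force = 9,627 + 1,757 + 178 = 11,562 (those not working and not actively searching are outside the labor force — including those who want a job but have given up searching).
Civilian working-age population = 12,316 + 11,562 = 23,878.
Unemployment rate = 1,785 / 12,316 = 14.49%.
Labor force participation rate = 12,316 / 23,878 = 51.58%.

Unemployment rate ≈ 14.49%; labor force participation rate ≈ 51.58%.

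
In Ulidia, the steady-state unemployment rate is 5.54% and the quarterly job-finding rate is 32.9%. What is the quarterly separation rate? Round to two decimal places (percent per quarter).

Separation rate ≈ 1.93% per quarter.

From u* = s/(s+f): s = u·f/(1−u).
s = 0.0554 × 32.9 / (1 − 0.0554) = 1.8227 / 0.9446 ≈ 1.93% per quarter.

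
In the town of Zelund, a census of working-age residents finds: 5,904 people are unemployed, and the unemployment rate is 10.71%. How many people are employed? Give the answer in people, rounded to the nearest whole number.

Labor force = U / u = 5,904 / 0.1071 ≈ 55,126.
Employed = labor force − unemployed = 55,126 − 5,904 = 49,222.

About 49,222 are employed.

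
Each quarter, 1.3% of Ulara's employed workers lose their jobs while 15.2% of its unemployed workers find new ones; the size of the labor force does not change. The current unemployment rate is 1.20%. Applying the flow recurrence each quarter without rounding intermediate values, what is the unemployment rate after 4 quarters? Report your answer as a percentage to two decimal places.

With a fixed labor force, u_{t+1} = u_t + s·(1−u_t) − f·u_t = u_t·(1−s−f) + s.
Here 1−s−f = 0.835 and s = 0.013.
u_1 = 0.012000 × 0.835 + 0.013 = 0.023020.
u_2 = 0.023020 × 0.835 + 0.013 = 0.032222.
u_3 = 0.032222 × 0.835 + 0.013 = 0.039905.
u_4 = 0.039905 × 0.835 + 0.013 = 0.046321.

Unemployment rate after four quarters ≈ 4.63%.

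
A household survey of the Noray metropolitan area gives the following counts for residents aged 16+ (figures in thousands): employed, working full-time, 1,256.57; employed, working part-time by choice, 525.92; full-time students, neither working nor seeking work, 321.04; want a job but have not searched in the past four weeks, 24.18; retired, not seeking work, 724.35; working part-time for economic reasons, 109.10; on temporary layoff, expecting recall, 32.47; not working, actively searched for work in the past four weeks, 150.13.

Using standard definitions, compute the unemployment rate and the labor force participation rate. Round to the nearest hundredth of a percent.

Unemployment rate ≈ 8.80%; labor force participation rate ≈ 65.98%.

Employed = 1,256.57 + 525.92 + 109.10 = 1,891.59 thousand (anyone who worked, including part-time for economic reasons, counts as employed).
Unemployed = 32.47 + 150.13 = 182.60 thousand (jobless and actively searching, or on temporary layoff).
Labor force = 1,891.59 + 182.60 = 2,074.19 thousand.
Not in labor force = 321.04 + 24.18 + 724.35 = 1,069.57 thousand (those not working and not actively searching are outside the labor force — including those who want a job but have given up searching).
Civilian working-age population = 2,074.19 + 1,069.57 = 3,143.76 thousand.
Unemployment rate = 182.60 / 2,074.19 = 8.80%.
Labor force participation rate = 2,074.19 / 3,143.76 = 65.98%.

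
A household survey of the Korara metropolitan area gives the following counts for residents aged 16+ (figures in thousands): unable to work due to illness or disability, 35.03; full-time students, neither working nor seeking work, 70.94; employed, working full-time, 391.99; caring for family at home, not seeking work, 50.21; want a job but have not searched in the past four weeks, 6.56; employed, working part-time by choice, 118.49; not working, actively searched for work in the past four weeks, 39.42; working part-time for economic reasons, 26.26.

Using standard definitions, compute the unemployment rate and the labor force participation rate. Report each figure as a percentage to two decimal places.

Unemployment rate ≈ 6.84%; labor force participation rate ≈ 77.98%.

Employed = 391.99 + 118.49 + 26.26 = 536.74 thousand (anyone who worked, including part-time for economic reasons, counts as employed).
Unemployed = 39.42 thousand.
Labor force = 536.74 + 39.42 = 576.16 thousand.
Not in labor force = 35.03 + 70.94 + 50.21 + 6.56 = 162.74 thousand (those not working and not actively searching are outside the labor force — including those who want a job but have given up searching).
Civilian working-age population = 576.16 + 162.74 = 738.90 thousand.
Unemployment rate = 39.42 / 576.16 = 6.84%.
Labor force participation rate = 576.16 / 738.90 = 77.98%.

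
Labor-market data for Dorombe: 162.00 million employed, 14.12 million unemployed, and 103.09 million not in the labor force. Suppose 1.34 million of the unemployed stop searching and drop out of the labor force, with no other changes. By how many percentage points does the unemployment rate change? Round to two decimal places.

The unemployment rate changes by −0.71 percentage points.

Initially, labor force = 162.00 + 14.12 = 176.12 million, so u = 14.12/176.12 = 8.02%.
After the change, unemployed and labor force both fall by 1.34 → E = 162.00, U = 12.78, labor force = 174.78 million.
New unemployment rate = 12.78 / 174.78 = 7.31%.
Change = 7.31% − 8.02% = −0.71 percentage points.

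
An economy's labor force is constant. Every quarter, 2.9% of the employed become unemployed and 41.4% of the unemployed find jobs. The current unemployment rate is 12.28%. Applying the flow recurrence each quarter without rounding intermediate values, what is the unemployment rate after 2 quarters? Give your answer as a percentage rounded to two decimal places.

With a fixed labor force, u_{t+1} = u_t + s·(1−u_t) − f·u_t = u_t·(1−s−f) + s.
Here 1−s−f = 0.557 and s = 0.029.
u_1 = 0.122800 × 0.557 + 0.029 = 0.097400.
u_2 = 0.097400 × 0.557 + 0.029 = 0.083252.

Unemployment rate after two quarters ≈ 8.33%.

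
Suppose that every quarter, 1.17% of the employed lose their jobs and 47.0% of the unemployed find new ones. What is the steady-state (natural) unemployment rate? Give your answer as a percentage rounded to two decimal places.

At steady state the flows balance: s·E = f·U, so U/(E+U) = s/(s+f).
u* = 1.17 / (1.17 + 47.0) = 1.17 / 48.17 = 2.43%.

Steady-state unemployment rate ≈ 2.43%.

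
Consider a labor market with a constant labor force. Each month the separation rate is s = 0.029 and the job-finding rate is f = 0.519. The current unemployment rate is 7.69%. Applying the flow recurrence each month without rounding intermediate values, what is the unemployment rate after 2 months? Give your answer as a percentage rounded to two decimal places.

Unemployment rate after two months ≈ 5.78%.

With a fixed labor force, u_{t+1} = u_t + s·(1−u_t) − f·u_t = u_t·(1−s−f) + s.
Here 1−s−f = 0.452 and s = 0.029.
u_1 = 0.076900 × 0.452 + 0.029 = 0.063759.
u_2 = 0.063759 × 0.452 + 0.029 = 0.057819.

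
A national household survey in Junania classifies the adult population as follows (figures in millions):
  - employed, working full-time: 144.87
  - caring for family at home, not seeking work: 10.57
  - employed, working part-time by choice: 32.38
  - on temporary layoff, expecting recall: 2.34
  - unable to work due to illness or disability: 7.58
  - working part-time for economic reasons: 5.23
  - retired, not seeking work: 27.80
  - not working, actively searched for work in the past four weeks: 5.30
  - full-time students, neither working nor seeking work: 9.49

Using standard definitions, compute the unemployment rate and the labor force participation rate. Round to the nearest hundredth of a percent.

Employed = 144.87 + 32.38 + 5.23 = 182.48 million (anyone who worked, including part-time for economic reasons, counts as employed).
Unemployed = 2.34 + 5.30 = 7.64 million (jobless and actively searching, or on temporary layoff).
Labor force = 182.48 + 7.64 = 190.12 million.
Not in labor force = 10.57 + 7.58 + 27.80 + 9.49 = 55.44 million (those not working and not actively searching are outside the labor force).
Civilian working-age population = 190.12 + 55.44 = 245.56 million.
Unemployment rate = 7.64 / 190.12 = 4.02%.
Labor force participation rate = 190.12 / 245.56 = 77.42%.

Unemployment rate ≈ 4.02%; labor force participation rate ≈ 77.42%.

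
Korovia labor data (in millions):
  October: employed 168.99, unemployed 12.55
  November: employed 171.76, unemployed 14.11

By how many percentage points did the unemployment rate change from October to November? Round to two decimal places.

October: labor force = 168.99 + 12.55 = 181.54; u = 12.55/181.54 = 6.91%.
November: labor force = 171.76 + 14.11 = 185.87; u = 14.11/185.87 = 7.59%.
Change = 7.59% − 6.91% = +0.68 pp.

The unemployment rate changed by +0.68 percentage points.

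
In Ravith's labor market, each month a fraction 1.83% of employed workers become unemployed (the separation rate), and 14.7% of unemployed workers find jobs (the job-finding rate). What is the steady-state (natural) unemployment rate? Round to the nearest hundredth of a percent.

Steady-state unemployment rate ≈ 11.07%.

At steady state the flows balance: s·E = f·U, so U/(E+U) = s/(s+f).
u* = 1.83 / (1.83 + 14.7) = 1.83 / 16.53 = 11.07%.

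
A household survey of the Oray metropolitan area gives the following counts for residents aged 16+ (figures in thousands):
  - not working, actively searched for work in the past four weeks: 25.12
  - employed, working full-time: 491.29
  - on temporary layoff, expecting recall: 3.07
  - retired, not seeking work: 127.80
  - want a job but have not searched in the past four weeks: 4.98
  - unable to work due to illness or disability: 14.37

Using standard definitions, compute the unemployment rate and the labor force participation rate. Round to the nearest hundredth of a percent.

Unemployment rate ≈ 5.43%; labor force participation rate ≈ 77.93%.

Employed = 491.29 thousand.
Unemployed = 25.12 + 3.07 = 28.19 thousand (jobless and actively searching, or on temporary layoff).
Labor force = 491.29 + 28.19 = 519.48 thousand.
Not in labor force = 127.80 + 4.98 + 14.37 = 147.15 thousand (those not working and not actively searching are outside the labor force — including those who want a job but have given up searching).
Civilian working-age population = 519.48 + 147.15 = 666.63 thousand.
Unemployment rate = 28.19 / 519.48 = 5.43%.
Labor force participation rate = 519.48 / 666.63 = 77.93%.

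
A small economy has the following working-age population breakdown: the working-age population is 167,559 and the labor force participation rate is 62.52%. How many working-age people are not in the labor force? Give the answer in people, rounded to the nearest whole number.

About 62,801 are not in the labor force.

Share not in the labor force = 1 − 0.6252 = 0.3748.
Not in labor force = 0.3748 × 167,559 ≈ 62,801.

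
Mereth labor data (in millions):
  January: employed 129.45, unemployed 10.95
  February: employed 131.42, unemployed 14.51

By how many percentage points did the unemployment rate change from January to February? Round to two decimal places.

The unemployment rate changed by +2.14 percentage points.

January: labor force = 129.45 + 10.95 = 140.40; u = 10.95/140.40 = 7.80%.
February: labor force = 131.42 + 14.51 = 145.93; u = 14.51/145.93 = 9.94%.
Change = 9.94% − 7.80% = +2.14 pp.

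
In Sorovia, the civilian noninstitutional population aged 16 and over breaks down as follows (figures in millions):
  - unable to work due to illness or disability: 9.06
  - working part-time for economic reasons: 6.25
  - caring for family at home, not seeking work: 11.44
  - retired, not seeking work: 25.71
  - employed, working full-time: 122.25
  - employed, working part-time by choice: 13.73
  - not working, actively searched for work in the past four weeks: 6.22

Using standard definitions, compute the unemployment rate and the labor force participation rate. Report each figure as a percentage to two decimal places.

Unemployment rate ≈ 4.19%; labor force participation rate ≈ 76.26%.

Employed = 6.25 + 122.25 + 13.73 = 142.23 million (anyone who worked, including part-time for economic reasons, counts as employed).
Unemployed = 6.22 million.
Labor force = 142.23 + 6.22 = 148.45 million.
Not in labor force = 9.06 + 11.44 + 25.71 = 46.21 million (those not working and not actively searching are outside the labor force).
Civilian working-age population = 148.45 + 46.21 = 194.66 million.
Unemployment rate = 6.22 / 148.45 = 4.19%.
Labor force participation rate = 148.45 / 194.66 = 76.26%.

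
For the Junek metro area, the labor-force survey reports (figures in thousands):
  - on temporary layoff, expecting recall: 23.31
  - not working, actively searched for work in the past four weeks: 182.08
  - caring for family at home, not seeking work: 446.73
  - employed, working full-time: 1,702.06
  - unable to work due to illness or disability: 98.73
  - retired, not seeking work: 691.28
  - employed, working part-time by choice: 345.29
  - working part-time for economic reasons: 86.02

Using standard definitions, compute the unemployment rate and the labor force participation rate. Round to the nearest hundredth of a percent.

Employed = 1,702.06 + 345.29 + 86.02 = 2,133.37 thousand (anyone who worked, including part-time for economic reasons, counts as employed).
Unemployed = 23.31 + 182.08 = 205.39 thousand (jobless and actively searching, or on temporary layoff).
Labor force = 2,133.37 + 205.39 = 2,338.76 thousand.
Not in labor force = 446.73 + 98.73 + 691.28 = 1,236.74 thousand (those not working and not actively searching are outside the labor force).
Civilian working-age population = 2,338.76 + 1,236.74 = 3,575.50 thousand.
Unemployment rate = 205.39 / 2,338.76 = 8.78%.
Labor force participation rate = 2,338.76 / 3,575.50 = 65.41%.

Unemployment rate ≈ 8.78%; labor force participation rate ≈ 65.41%.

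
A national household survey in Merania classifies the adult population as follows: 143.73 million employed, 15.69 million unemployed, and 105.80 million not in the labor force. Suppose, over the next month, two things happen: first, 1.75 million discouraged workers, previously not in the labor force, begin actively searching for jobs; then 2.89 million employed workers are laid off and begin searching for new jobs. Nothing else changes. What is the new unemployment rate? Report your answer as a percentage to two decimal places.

Initially, labor force = 143.73 + 15.69 = 159.42 million, so u = 15.69/159.42 = 9.84%.
After the first change, unemployed and labor force both rise by 1.75 → E = 143.73, U = 17.44, labor force = 161.17 million.
After the second change, employed falls and unemployed rises by 2.89; labor force unchanged → E = 140.84, U = 20.33, labor force = 161.17 million.
New unemployment rate = 20.33 / 161.17 = 12.61%.

New unemployment rate ≈ 12.61%.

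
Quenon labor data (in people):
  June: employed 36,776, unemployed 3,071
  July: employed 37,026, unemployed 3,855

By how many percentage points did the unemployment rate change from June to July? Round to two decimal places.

June: labor force = 36,776 + 3,071 = 39,847; u = 3,071/39,847 = 7.71%.
July: labor force = 37,026 + 3,855 = 40,881; u = 3,855/40,881 = 9.43%.
Change = 9.43% − 7.71% = +1.72 pp.

The unemployment rate changed by +1.72 percentage points.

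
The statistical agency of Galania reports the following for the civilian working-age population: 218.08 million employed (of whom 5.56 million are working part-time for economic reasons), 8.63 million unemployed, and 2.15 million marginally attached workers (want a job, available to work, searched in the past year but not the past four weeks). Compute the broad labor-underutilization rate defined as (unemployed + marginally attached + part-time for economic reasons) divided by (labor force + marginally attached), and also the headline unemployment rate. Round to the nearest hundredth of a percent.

Broad underutilization rate ≈ 7.14%; headline unemployment rate ≈ 3.81%.

Labor force = 218.08 + 8.63 = 226.71 million.
Numerator = 8.63 + 2.15 + 5.56 = 16.34 million.
Denominator = 226.71 + 2.15 = 228.86 million.
Broad rate = 16.34 / 228.86 = 7.14%.
Headline unemployment rate = 8.63 / 226.71 = 3.81%.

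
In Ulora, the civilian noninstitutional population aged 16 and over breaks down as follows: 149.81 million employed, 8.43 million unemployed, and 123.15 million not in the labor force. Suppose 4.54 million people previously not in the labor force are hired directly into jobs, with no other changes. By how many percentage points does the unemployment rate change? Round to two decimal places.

The unemployment rate changes by −0.15 percentage points.

Initially, labor force = 149.81 + 8.43 = 158.24 million, so u = 8.43/158.24 = 5.33%.
After the change, employed and labor force both rise by 4.54; unemployed unchanged → E = 154.35, U = 8.43, labor force = 162.78 million.
New unemployment rate = 8.43 / 162.78 = 5.18%.
Change = 5.18% − 5.33% = −0.15 percentage points.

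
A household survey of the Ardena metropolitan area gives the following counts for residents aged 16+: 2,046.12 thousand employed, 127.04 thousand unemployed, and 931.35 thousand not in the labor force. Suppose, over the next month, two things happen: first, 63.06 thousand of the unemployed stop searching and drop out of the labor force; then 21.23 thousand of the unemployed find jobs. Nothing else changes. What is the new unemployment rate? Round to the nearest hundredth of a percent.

Initially, labor force = 2,046.12 + 127.04 = 2,173.16 thousand, so u = 127.04/2,173.16 = 5.85%.
After the first change, unemployed and labor force both fall by 63.06 → E = 2,046.12, U = 63.98, labor force = 2,110.10 thousand.
After the second change, unemployed falls and employed rises by 21.23; labor force unchanged → E = 2,067.35, U = 42.75, labor force = 2,110.10 thousand.
New unemployment rate = 42.75 / 2,110.10 = 2.03%.

New unemployment rate ≈ 2.03%.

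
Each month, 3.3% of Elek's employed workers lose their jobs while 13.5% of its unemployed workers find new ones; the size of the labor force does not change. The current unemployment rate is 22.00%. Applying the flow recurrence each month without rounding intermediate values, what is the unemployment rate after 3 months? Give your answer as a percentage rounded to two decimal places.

With a fixed labor force, u_{t+1} = u_t + s·(1−u_t) − f·u_t = u_t·(1−s−f) + s.
Here 1−s−f = 0.832 and s = 0.033.
u_1 = 0.220000 × 0.832 + 0.033 = 0.216040.
u_2 = 0.216040 × 0.832 + 0.033 = 0.212745.
u_3 = 0.212745 × 0.832 + 0.033 = 0.210004.

Unemployment rate after three months ≈ 21.00%.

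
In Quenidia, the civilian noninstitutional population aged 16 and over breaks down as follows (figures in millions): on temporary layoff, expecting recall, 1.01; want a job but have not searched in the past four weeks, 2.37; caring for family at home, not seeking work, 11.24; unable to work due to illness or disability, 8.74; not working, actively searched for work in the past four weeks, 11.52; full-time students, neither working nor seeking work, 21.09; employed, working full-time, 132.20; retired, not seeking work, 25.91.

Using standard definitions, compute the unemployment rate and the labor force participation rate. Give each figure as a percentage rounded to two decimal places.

Unemployment rate ≈ 8.66%; labor force participation rate ≈ 67.61%.

Employed = 132.20 million.
Unemployed = 1.01 + 11.52 = 12.53 million (jobless and actively searching, or on temporary layoff).
Labor force = 132.20 + 12.53 = 144.73 million.
Not in labor force = 2.37 + 11.24 + 8.74 + 21.09 + 25.91 = 69.35 million (those not working and not actively searching are outside the labor force — including those who want a job but have given up searching).
Civilian working-age population = 144.73 + 69.35 = 214.08 million.
Unemployment rate = 12.53 / 144.73 = 8.66%.
Labor force participation rate = 144.73 / 214.08 = 67.61%.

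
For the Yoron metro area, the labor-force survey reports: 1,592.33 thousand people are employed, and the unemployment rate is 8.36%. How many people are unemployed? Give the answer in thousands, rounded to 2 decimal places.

Let U be the number unemployed. The labor force is E + U, and U/(E+U) = 0.0836.
So U = 0.0836 × 1,592.33 / (1 − 0.0836) = 133.1188 / 0.9164 ≈ 145.26 thousand.

About 145.26 thousand are unemployed.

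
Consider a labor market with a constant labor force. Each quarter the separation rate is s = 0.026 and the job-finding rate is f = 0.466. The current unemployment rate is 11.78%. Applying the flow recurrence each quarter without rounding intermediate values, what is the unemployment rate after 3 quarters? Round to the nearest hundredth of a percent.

With a fixed labor force, u_{t+1} = u_t + s·(1−u_t) − f·u_t = u_t·(1−s−f) + s.
Here 1−s−f = 0.508 and s = 0.026.
u_1 = 0.117800 × 0.508 + 0.026 = 0.085842.
u_2 = 0.085842 × 0.508 + 0.026 = 0.069608.
u_3 = 0.069608 × 0.508 + 0.026 = 0.061361.

Unemployment rate after three quarters ≈ 6.14%.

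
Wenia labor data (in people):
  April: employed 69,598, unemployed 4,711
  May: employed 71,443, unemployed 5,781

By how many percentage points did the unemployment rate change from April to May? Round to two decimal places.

April: labor force = 69,598 + 4,711 = 74,309; u = 4,711/74,309 = 6.34%.
May: labor force = 71,443 + 5,781 = 77,224; u = 5,781/77,224 = 7.49%.
Change = 7.49% − 6.34% = +1.15 pp.

The unemployment rate changed by +1.15 percentage points.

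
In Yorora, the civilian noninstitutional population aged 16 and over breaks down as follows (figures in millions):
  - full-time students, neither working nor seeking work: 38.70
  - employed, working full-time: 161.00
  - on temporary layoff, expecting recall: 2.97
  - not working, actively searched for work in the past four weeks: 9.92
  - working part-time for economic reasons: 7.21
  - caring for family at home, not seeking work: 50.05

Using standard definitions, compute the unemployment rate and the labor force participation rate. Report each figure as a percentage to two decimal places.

Unemployment rate ≈ 7.12%; labor force participation rate ≈ 67.11%.

Employed = 161.00 + 7.21 = 168.21 million (anyone who worked, including part-time for economic reasons, counts as employed).
Unemployed = 2.97 + 9.92 = 12.89 million (jobless and actively searching, or on temporary layoff).
Labor force = 168.21 + 12.89 = 181.10 million.
Not in labor force = 38.70 + 50.05 = 88.75 million (those not working and not actively searching are outside the labor force).
Civilian working-age population = 181.10 + 88.75 = 269.85 million.
Unemployment rate = 12.89 / 181.10 = 7.12%.
Labor force participation rate = 181.10 / 269.85 = 67.11%.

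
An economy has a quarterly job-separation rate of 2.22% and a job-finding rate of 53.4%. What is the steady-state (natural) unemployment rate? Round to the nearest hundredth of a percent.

Steady-state unemployment rate ≈ 3.99%.

At steady state the flows balance: s·E = f·U, so U/(E+U) = s/(s+f).
u* = 2.22 / (2.22 + 53.4) = 2.22 / 55.62 = 3.99%.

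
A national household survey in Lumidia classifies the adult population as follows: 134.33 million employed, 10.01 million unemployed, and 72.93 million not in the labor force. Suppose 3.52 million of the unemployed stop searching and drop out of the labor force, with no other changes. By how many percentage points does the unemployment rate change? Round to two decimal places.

The unemployment rate changes by −2.33 percentage points.

Initially, labor force = 134.33 + 10.01 = 144.34 million, so u = 10.01/144.34 = 6.94%.
After the change, unemployed and labor force both fall by 3.52 → E = 134.33, U = 6.49, labor force = 140.82 million.
New unemployment rate = 6.49 / 140.82 = 4.61%.
Change = 4.61% − 6.94% = −2.33 percentage points.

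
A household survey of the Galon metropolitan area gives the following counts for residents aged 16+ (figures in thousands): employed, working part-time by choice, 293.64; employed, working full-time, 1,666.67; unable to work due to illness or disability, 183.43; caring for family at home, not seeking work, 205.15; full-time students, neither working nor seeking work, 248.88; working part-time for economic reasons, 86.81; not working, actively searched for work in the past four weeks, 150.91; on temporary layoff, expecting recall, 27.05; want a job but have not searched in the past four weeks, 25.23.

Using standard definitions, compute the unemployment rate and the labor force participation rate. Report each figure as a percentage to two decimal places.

Unemployment rate ≈ 8.00%; labor force participation rate ≈ 77.05%.

Employed = 293.64 + 1,666.67 + 86.81 = 2,047.12 thousand (anyone who worked, including part-time for economic reasons, counts as employed).
Unemployed = 150.91 + 27.05 = 177.96 thousand (jobless and actively searching, or on temporary layoff).
Labor force = 2,047.12 + 177.96 = 2,225.08 thousand.
Not in labor force = 183.43 + 205.15 + 248.88 + 25.23 = 662.69 thousand (those not working and not actively searching are outside the labor force — including those who want a job but have given up searching).
Civilian working-age population = 2,225.08 + 662.69 = 2,887.77 thousand.
Unemployment rate = 177.96 / 2,225.08 = 8.00%.
Labor force participation rate = 2,225.08 / 2,887.77 = 77.05%.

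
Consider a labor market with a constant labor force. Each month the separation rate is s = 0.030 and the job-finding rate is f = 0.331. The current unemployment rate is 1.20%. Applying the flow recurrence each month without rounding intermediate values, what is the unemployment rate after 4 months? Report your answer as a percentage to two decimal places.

With a fixed labor force, u_{t+1} = u_t + s·(1−u_t) − f·u_t = u_t·(1−s−f) + s.
Here 1−s−f = 0.639 and s = 0.030.
u_1 = 0.012000 × 0.639 + 0.030 = 0.037668.
u_2 = 0.037668 × 0.639 + 0.030 = 0.054070.
u_3 = 0.054070 × 0.639 + 0.030 = 0.064551.
u_4 = 0.064551 × 0.639 + 0.030 = 0.071248.

Unemployment rate after four months ≈ 7.12%.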